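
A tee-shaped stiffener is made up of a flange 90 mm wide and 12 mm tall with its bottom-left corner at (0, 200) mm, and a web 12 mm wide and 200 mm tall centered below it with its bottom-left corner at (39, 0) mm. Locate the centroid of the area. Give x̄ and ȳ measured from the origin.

x̄ = 45.00 mm, ȳ = 132.90 mm

web: A = 12 × 200 = 2400.00, centroid at (45.00, 100.00).
flange: A = 90 × 12 = 1080.00, centroid at (45.00, 206.00).
ΣA = 3480.00 mm², ΣAx̄ = 156600.00 mm³, ΣAȳ = 462480.00 mm³.
x̄ = 156600.00/3480.00 = 45.00 mm; ȳ = 462480.00/3480.00 = 132.90 mm.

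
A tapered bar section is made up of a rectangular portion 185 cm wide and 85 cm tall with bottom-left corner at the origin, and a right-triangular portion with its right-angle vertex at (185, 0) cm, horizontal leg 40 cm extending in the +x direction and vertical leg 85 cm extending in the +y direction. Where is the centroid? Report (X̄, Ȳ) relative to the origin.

X̄ = 102.83 cm, Ȳ = 41.12 cm

rectangular portion: A = 185 × 85 = 15725.00, centroid at (92.50, 42.50).
triangular portion: A = ½·40·85 = 1700.00, centroid at (198.33, 28.33).
ΣA = 17425.00 cm²
ΣAX̄ = (15725.00)(92.50) + (1700.00)(198.33) = 1791729.17 cm³
ΣAȲ = (15725.00)(42.50) + (1700.00)(28.33) = 716479.17 cm³
X̄ = 1791729.17 / 17425.00 = 102.83 cm
Ȳ = 716479.17 / 17425.00 = 41.12 cm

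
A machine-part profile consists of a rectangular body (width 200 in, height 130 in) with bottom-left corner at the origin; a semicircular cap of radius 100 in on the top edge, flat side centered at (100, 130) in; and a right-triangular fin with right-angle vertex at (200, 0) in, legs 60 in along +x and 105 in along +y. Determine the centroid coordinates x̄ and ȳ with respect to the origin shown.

x̄ = 108.43 in, ȳ = 100.52 in

Part | A | x̄ᵢ | ȳᵢ | A·x̄ᵢ | A·ȳᵢ
rectangular body | 26000.00 | 100.00 | 65.00 | 2600000.00 | 1690000.00
semicircular top | 15707.96 | 100.00 | 172.44 | 1570796.33 | 2708701.89
triangular fin | 3150.00 | 220.00 | 35.00 | 693000.00 | 110250.00
Σ | 44857.96 |  |  | 4863796.33 | 4508951.89
x̄ = 4863796.33 / 44857.96 = 108.43 in
ȳ = 4508951.89 / 44857.96 = 100.52 in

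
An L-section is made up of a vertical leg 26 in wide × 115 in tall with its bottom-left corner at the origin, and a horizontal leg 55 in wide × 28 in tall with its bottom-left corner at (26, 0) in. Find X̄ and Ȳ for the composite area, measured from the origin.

X̄ = 26.77 in, Ȳ = 42.71 in

vertical leg: A = 26 × 115 = 2990.00, centroid at (13.00, 57.50).
horizontal leg: A = 55 × 28 = 1540.00, centroid at (53.50, 14.00).
ΣA = 4530.00 in²
ΣAX̄ = (2990.00)(13.00) + (1540.00)(53.50) = 121260.00 in³
ΣAȲ = (2990.00)(57.50) + (1540.00)(14.00) = 193485.00 in³
X̄ = 121260.00 / 4530.00 = 26.77 in
Ȳ = 193485.00 / 4530.00 = 42.71 in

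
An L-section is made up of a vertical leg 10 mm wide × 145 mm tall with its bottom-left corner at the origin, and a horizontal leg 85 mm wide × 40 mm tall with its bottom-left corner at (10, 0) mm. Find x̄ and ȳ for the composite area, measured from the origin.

x̄ = 38.30 mm, ȳ = 35.70 mm

vertical leg: A = 10 × 145 = 1450.00, centroid at (5.00, 72.50).
horizontal leg: A = 85 × 40 = 3400.00, centroid at (52.50, 20.00).
ΣA = 4850.00 mm²
ΣAx̄ = (1450.00)(5.00) + (3400.00)(52.50) = 185750.00 mm³
ΣAȳ = (1450.00)(72.50) + (3400.00)(20.00) = 173125.00 mm³
x̄ = 185750.00 / 4850.00 = 38.30 mm
ȳ = 173125.00 / 4850.00 = 35.70 mm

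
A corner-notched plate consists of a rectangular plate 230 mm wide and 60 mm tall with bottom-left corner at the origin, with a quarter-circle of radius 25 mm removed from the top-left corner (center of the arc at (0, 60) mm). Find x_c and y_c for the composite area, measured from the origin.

x_c = 118.85 mm, y_c = 29.28 mm

plate: A = 230 × 60 = 13800.00, centroid at (115.00, 30.00).
removed quarter-circle: A = −¼π·25² = -490.87, centroid at (10.61, 49.39).
ΣA = 13309.13 mm², ΣAx_c = 1581791.67 mm³, ΣAy_c = 389755.90 mm³.
x_c = 1581791.67/13309.13 = 118.85 mm; y_c = 389755.90/13309.13 = 29.28 mm.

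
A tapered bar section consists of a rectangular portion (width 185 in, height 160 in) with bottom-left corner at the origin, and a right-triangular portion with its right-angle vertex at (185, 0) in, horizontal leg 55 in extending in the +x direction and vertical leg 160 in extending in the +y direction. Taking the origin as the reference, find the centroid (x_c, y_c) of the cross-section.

rectangular portion: A = 185 × 160 = 29600.00, centroid at (92.50, 80.00).
triangular portion: A = ½·55·160 = 4400.00, centroid at (203.33, 53.33).
ΣA = 34000.00 in², ΣAx_c = 3632666.67 in³, ΣAy_c = 2602666.67 in³.
x_c = 3632666.67/34000.00 = 106.84 in; y_c = 2602666.67/34000.00 = 76.55 in.

x_c = 106.84 in, y_c = 76.55 in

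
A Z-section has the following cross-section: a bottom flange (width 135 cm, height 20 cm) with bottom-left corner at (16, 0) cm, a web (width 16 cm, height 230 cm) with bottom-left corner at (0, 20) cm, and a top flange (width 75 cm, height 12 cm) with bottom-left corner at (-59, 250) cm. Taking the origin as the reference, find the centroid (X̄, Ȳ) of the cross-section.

X̄ = 32.35 cm, Ȳ = 103.60 cm

Part | A | x̄ᵢ | ȳᵢ | A·x̄ᵢ | A·ȳᵢ
bottom flange | 2700.00 | 83.50 | 10.00 | 225450.00 | 27000.00
web | 3680.00 | 8.00 | 135.00 | 29440.00 | 496800.00
top flange | 900.00 | -21.50 | 256.00 | -19350.00 | 230400.00
Σ | 7280.00 |  |  | 235540.00 | 754200.00
X̄ = 235540.00 / 7280.00 = 32.35 cm
Ȳ = 754200.00 / 7280.00 = 103.60 cm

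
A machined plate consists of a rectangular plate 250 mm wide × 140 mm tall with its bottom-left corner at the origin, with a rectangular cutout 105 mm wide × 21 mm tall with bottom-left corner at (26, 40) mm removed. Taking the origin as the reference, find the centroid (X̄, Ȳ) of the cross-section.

X̄ = 128.13 mm, Ȳ = 71.31 mm

Part | A | x̄ᵢ | ȳᵢ | A·x̄ᵢ | A·ȳᵢ
plate | 35000.00 | 125.00 | 70.00 | 4375000.00 | 2450000.00
hole | -2205.00 | 78.50 | 50.50 | -173092.50 | -111352.50
Σ | 32795.00 |  |  | 4201907.50 | 2338647.50
X̄ = 4201907.50 / 32795.00 = 128.13 mm
Ȳ = 2338647.50 / 32795.00 = 71.31 mm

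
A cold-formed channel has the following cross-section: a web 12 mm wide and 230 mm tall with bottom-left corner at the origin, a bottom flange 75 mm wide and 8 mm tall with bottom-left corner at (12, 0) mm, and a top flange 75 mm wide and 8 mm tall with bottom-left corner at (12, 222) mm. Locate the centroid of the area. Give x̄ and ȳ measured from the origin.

x̄ = 19.18 mm, ȳ = 115.00 mm

web: A = 12 × 230 = 2760.00, centroid at (6.00, 115.00).
bottom flange: A = 75 × 8 = 600.00, centroid at (49.50, 4.00).
top flange: A = 75 × 8 = 600.00, centroid at (49.50, 226.00).
ΣA = 3960.00 mm², ΣAx̄ = 75960.00 mm³, ΣAȳ = 455400.00 mm³.
x̄ = 75960.00/3960.00 = 19.18 mm; ȳ = 455400.00/3960.00 = 115.00 mm.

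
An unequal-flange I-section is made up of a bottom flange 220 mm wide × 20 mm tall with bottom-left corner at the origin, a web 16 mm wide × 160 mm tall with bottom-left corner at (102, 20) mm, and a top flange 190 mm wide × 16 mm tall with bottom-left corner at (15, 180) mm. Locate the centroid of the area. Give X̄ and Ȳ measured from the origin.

Part | A | x̄ᵢ | ȳᵢ | A·x̄ᵢ | A·ȳᵢ
bottom flange | 4400.00 | 110.00 | 10.00 | 484000.00 | 44000.00
web | 2560.00 | 110.00 | 100.00 | 281600.00 | 256000.00
top flange | 3040.00 | 110.00 | 188.00 | 334400.00 | 571520.00
Σ | 10000.00 |  |  | 1100000.00 | 871520.00
X̄ = 1100000.00 / 10000.00 = 110.00 mm
Ȳ = 871520.00 / 10000.00 = 87.15 mm

X̄ = 110.00 mm, Ȳ = 87.15 mm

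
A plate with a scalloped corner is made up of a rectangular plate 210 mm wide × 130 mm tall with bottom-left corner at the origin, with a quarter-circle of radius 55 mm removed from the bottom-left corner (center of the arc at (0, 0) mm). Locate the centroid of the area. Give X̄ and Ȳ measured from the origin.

plate: A = 210 × 130 = 27300.00, centroid at (105.00, 65.00).
removed quarter-circle: A = −¼π·55² = -2375.83, centroid at (23.34, 23.34).
ΣA = 24924.17 mm²
ΣAX̄ = (27300.00)(105.00) + (-2375.83)(23.34) = 2811041.67 mm³
ΣAȲ = (27300.00)(65.00) + (-2375.83)(23.34) = 1719041.67 mm³
X̄ = 2811041.67 / 24924.17 = 112.78 mm
Ȳ = 1719041.67 / 24924.17 = 68.97 mm

X̄ = 112.78 mm, Ȳ = 68.97 mm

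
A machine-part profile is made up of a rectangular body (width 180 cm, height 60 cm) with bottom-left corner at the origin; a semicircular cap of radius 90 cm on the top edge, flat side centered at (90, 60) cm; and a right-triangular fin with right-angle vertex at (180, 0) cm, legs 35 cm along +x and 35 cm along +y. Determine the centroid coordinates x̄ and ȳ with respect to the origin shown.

x̄ = 92.58 cm, ȳ = 65.49 cm

rectangular body: A = 180 × 60 = 10800.00, centroid at (90.00, 30.00).
semicircular top: A = ½π·90² = 12723.45, centroid at (90.00, 98.20).
triangular fin: A = ½·35·35 = 612.50, centroid at (191.67, 11.67).
ΣA = 24135.95 cm², ΣAx̄ = 2234506.36 cm³, ΣAȳ = 1580552.85 cm³.
x̄ = 2234506.36/24135.95 = 92.58 cm; ȳ = 1580552.85/24135.95 = 65.49 cm.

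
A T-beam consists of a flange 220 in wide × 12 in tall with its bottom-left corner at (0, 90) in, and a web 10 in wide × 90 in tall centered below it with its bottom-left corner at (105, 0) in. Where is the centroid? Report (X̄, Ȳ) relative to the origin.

web: A = 10 × 90 = 900.00, centroid at (110.00, 45.00).
flange: A = 220 × 12 = 2640.00, centroid at (110.00, 96.00).
ΣA = 3540.00 in², ΣAX̄ = 389400.00 in³, ΣAȲ = 293940.00 in³.
X̄ = 389400.00/3540.00 = 110.00 in; Ȳ = 293940.00/3540.00 = 83.03 in.

X̄ = 110.00 in, Ȳ = 83.03 in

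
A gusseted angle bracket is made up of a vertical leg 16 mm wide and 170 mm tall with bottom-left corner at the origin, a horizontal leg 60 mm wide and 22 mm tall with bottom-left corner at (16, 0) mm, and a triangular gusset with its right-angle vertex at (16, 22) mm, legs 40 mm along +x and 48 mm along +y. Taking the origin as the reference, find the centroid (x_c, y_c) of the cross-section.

x_c = 22.13 mm, y_c = 56.44 mm

vertical leg: A = 16 × 170 = 2720.00, centroid at (8.00, 85.00).
horizontal leg: A = 60 × 22 = 1320.00, centroid at (46.00, 11.00).
gusset: A = ½·40·48 = 960.00, centroid at (29.33, 38.00).
ΣA = 5000.00 mm²
ΣAx_c = (2720.00)(8.00) + (1320.00)(46.00) + (960.00)(29.33) = 110640.00 mm³
ΣAy_c = (2720.00)(85.00) + (1320.00)(11.00) + (960.00)(38.00) = 282200.00 mm³
x_c = 110640.00 / 5000.00 = 22.13 mm
y_c = 282200.00 / 5000.00 = 56.44 mm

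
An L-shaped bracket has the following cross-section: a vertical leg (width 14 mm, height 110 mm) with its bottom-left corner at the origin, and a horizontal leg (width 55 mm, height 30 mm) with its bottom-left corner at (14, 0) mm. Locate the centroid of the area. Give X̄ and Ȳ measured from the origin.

X̄ = 24.84 mm, Ȳ = 34.31 mm

vertical leg: A = 14 × 110 = 1540.00, centroid at (7.00, 55.00).
horizontal leg: A = 55 × 30 = 1650.00, centroid at (41.50, 15.00).
ΣA = 3190.00 mm², ΣAX̄ = 79255.00 mm³, ΣAȲ = 109450.00 mm³.
X̄ = 79255.00/3190.00 = 24.84 mm; Ȳ = 109450.00/3190.00 = 34.31 mm.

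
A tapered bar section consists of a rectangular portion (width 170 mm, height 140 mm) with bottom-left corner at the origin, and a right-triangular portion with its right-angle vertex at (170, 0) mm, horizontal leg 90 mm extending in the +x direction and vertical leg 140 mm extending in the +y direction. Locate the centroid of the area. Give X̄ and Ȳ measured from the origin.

X̄ = 109.07 mm, Ȳ = 65.12 mm

rectangular portion: A = 170 × 140 = 23800.00, centroid at (85.00, 70.00).
triangular portion: A = ½·90·140 = 6300.00, centroid at (200.00, 46.67).
ΣA = 30100.00 mm²
ΣAX̄ = (23800.00)(85.00) + (6300.00)(200.00) = 3283000.00 mm³
ΣAȲ = (23800.00)(70.00) + (6300.00)(46.67) = 1960000.00 mm³
X̄ = 3283000.00 / 30100.00 = 109.07 mm
Ȳ = 1960000.00 / 30100.00 = 65.12 mm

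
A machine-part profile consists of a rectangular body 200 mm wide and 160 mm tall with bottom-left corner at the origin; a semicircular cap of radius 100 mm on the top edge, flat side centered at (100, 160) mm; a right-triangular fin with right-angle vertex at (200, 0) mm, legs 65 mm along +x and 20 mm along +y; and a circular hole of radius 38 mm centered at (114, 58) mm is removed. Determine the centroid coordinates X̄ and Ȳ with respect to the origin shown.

X̄ = 100.36 mm, Ȳ = 125.08 mm

rectangular body: A = 200 × 160 = 32000.00, centroid at (100.00, 80.00).
semicircular top: A = ½π·100² = 15707.96, centroid at (100.00, 202.44).
triangular fin: A = ½·65·20 = 650.00, centroid at (221.67, 6.67).
hole: A = −π·38² = -4536.46, centroid at (114.00, 58.00).
ΣA = 43821.50 mm²
ΣAX̄ = (32000.00)(100.00) + (15707.96)(100.00) + (650.00)(221.67) + (-4536.46)(114.00) = 4397723.24 mm³
ΣAȲ = (32000.00)(80.00) + (15707.96)(202.44) + (650.00)(6.67) + (-4536.46)(58.00) = 5481159.45 mm³
X̄ = 4397723.24 / 43821.50 = 100.36 mm
Ȳ = 5481159.45 / 43821.50 = 125.08 mm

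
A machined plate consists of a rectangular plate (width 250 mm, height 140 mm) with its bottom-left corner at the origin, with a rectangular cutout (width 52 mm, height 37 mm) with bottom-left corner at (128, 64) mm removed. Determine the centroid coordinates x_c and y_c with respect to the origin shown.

x_c = 123.31 mm, y_c = 69.27 mm

plate: A = 250 × 140 = 35000.00, centroid at (125.00, 70.00).
hole: A = −(52 × 37) = -1924.00, centroid at (154.00, 82.50).
ΣA = 33076.00 mm², ΣAx_c = 4078704.00 mm³, ΣAy_c = 2291270.00 mm³.
x_c = 4078704.00/33076.00 = 123.31 mm; y_c = 2291270.00/33076.00 = 69.27 mm.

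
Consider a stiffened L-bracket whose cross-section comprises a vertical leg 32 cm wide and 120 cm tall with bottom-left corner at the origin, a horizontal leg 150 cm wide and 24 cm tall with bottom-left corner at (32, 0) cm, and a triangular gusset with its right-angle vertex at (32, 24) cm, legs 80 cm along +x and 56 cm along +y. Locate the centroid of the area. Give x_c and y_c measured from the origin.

vertical leg: A = 32 × 120 = 3840.00, centroid at (16.00, 60.00).
horizontal leg: A = 150 × 24 = 3600.00, centroid at (107.00, 12.00).
gusset: A = ½·80·56 = 2240.00, centroid at (58.67, 42.67).
ΣA = 9680.00 cm²
ΣAx_c = (3840.00)(16.00) + (3600.00)(107.00) + (2240.00)(58.67) = 578053.33 cm³
ΣAy_c = (3840.00)(60.00) + (3600.00)(12.00) + (2240.00)(42.67) = 369173.33 cm³
x_c = 578053.33 / 9680.00 = 59.72 cm
y_c = 369173.33 / 9680.00 = 38.14 cm

x_c = 59.72 cm, y_c = 38.14 cm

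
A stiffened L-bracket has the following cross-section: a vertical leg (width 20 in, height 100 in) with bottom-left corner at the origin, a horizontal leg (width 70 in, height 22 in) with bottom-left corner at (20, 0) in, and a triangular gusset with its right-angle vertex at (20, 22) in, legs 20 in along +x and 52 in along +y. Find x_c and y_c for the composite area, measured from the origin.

vertical leg: A = 20 × 100 = 2000.00, centroid at (10.00, 50.00).
horizontal leg: A = 70 × 22 = 1540.00, centroid at (55.00, 11.00).
gusset: A = ½·20·52 = 520.00, centroid at (26.67, 39.33).
ΣA = 4060.00 in², ΣAx_c = 118566.67 in³, ΣAy_c = 137393.33 in³.
x_c = 118566.67/4060.00 = 29.20 in; y_c = 137393.33/4060.00 = 33.84 in.

x_c = 29.20 in, y_c = 33.84 in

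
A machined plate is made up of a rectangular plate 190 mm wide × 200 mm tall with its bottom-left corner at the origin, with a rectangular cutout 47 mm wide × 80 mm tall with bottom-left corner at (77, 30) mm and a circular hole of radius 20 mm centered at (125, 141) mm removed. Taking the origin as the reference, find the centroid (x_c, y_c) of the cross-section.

plate: A = 190 × 200 = 38000.00, centroid at (95.00, 100.00).
hole 1: A = −(47 × 80) = -3760.00, centroid at (100.50, 70.00).
hole 2: A = −π·20² = -1256.64, centroid at (125.00, 141.00).
ΣA = 32983.36 mm²
ΣAx_c = (38000.00)(95.00) + (-3760.00)(100.50) + (-1256.64)(125.00) = 3075040.37 mm³
ΣAy_c = (38000.00)(100.00) + (-3760.00)(70.00) + (-1256.64)(141.00) = 3359614.17 mm³
x_c = 3075040.37 / 32983.36 = 93.23 mm
y_c = 3359614.17 / 32983.36 = 101.86 mm

x_c = 93.23 mm, y_c = 101.86 mm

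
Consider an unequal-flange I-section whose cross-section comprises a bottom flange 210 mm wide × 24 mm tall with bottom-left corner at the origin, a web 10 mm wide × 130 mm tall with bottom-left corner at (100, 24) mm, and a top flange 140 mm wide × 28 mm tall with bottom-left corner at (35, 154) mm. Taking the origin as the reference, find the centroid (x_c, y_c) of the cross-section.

bottom flange: A = 210 × 24 = 5040.00, centroid at (105.00, 12.00).
web: A = 10 × 130 = 1300.00, centroid at (105.00, 89.00).
top flange: A = 140 × 28 = 3920.00, centroid at (105.00, 168.00).
ΣA = 10260.00 mm²
ΣAx_c = (5040.00)(105.00) + (1300.00)(105.00) + (3920.00)(105.00) = 1077300.00 mm³
ΣAy_c = (5040.00)(12.00) + (1300.00)(89.00) + (3920.00)(168.00) = 834740.00 mm³
x_c = 1077300.00 / 10260.00 = 105.00 mm
y_c = 834740.00 / 10260.00 = 81.36 mm

x_c = 105.00 mm, y_c = 81.36 mm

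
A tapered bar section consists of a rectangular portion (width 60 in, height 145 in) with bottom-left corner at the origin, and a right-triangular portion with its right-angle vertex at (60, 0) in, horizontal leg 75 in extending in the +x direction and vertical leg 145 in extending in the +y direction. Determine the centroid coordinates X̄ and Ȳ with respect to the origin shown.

Part | A | x̄ᵢ | ȳᵢ | A·x̄ᵢ | A·ȳᵢ
rectangular portion | 8700.00 | 30.00 | 72.50 | 261000.00 | 630750.00
triangular portion | 5437.50 | 85.00 | 48.33 | 462187.50 | 262812.50
Σ | 14137.50 |  |  | 723187.50 | 893562.50
X̄ = 723187.50 / 14137.50 = 51.15 in
Ȳ = 893562.50 / 14137.50 = 63.21 in

X̄ = 51.15 in, Ȳ = 63.21 in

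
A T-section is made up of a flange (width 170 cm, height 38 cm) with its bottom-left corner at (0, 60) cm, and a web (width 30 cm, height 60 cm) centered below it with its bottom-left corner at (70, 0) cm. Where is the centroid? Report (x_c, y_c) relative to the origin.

web: A = 30 × 60 = 1800.00, centroid at (85.00, 30.00).
flange: A = 170 × 38 = 6460.00, centroid at (85.00, 79.00).
ΣA = 8260.00 cm², ΣAx_c = 702100.00 cm³, ΣAy_c = 564340.00 cm³.
x_c = 702100.00/8260.00 = 85.00 cm; y_c = 564340.00/8260.00 = 68.32 cm.

x_c = 85.00 cm, y_c = 68.32 cm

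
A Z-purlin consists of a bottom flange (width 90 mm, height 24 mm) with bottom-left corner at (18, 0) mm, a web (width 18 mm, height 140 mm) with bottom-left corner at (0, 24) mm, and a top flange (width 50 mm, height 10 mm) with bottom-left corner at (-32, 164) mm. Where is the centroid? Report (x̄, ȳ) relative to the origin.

x̄ = 29.97 mm, ȳ = 67.05 mm

bottom flange: A = 90 × 24 = 2160.00, centroid at (63.00, 12.00).
web: A = 18 × 140 = 2520.00, centroid at (9.00, 94.00).
top flange: A = 50 × 10 = 500.00, centroid at (-7.00, 169.00).
ΣA = 5180.00 mm², ΣAx̄ = 155260.00 mm³, ΣAȳ = 347300.00 mm³.
x̄ = 155260.00/5180.00 = 29.97 mm; ȳ = 347300.00/5180.00 = 67.05 mm.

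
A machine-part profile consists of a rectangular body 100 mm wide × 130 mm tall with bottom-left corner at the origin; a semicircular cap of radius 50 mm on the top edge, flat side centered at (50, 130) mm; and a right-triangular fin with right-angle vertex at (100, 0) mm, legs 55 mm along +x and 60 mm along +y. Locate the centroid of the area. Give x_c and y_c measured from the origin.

rectangular body: A = 100 × 130 = 13000.00, centroid at (50.00, 65.00).
semicircular top: A = ½π·50² = 3926.99, centroid at (50.00, 151.22).
triangular fin: A = ½·55·60 = 1650.00, centroid at (118.33, 20.00).
ΣA = 18576.99 mm², ΣAx_c = 1041599.54 mm³, ΣAy_c = 1471842.14 mm³.
x_c = 1041599.54/18576.99 = 56.07 mm; y_c = 1471842.14/18576.99 = 79.23 mm.

x_c = 56.07 mm, y_c = 79.23 mm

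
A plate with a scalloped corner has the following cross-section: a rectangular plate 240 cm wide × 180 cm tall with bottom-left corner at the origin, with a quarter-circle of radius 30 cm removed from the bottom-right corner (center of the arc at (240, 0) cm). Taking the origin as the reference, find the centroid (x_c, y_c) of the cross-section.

x_c = 118.22 cm, y_c = 91.29 cm

Part | A | x̄ᵢ | ȳᵢ | A·x̄ᵢ | A·ȳᵢ
plate | 43200.00 | 120.00 | 90.00 | 5184000.00 | 3888000.00
removed quarter-circle | -706.86 | 227.27 | 12.73 | -160646.00 | -9000.00
Σ | 42493.14 |  |  | 5023354.00 | 3879000.00
x_c = 5023354.00 / 42493.14 = 118.22 cm
y_c = 3879000.00 / 42493.14 = 91.29 cm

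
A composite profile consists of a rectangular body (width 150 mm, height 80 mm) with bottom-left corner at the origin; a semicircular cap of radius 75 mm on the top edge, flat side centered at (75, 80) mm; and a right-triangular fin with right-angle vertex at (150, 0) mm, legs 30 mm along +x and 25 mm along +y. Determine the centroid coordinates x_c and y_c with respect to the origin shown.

Part | A | x̄ᵢ | ȳᵢ | A·x̄ᵢ | A·ȳᵢ
rectangular body | 12000.00 | 75.00 | 40.00 | 900000.00 | 480000.00
semicircular top | 8835.73 | 75.00 | 111.83 | 662679.70 | 988108.35
triangular fin | 375.00 | 160.00 | 8.33 | 60000.00 | 3125.00
Σ | 21210.73 |  |  | 1622679.70 | 1471233.35
x_c = 1622679.70 / 21210.73 = 76.50 mm
y_c = 1471233.35 / 21210.73 = 69.36 mm

x_c = 76.50 mm, y_c = 69.36 mm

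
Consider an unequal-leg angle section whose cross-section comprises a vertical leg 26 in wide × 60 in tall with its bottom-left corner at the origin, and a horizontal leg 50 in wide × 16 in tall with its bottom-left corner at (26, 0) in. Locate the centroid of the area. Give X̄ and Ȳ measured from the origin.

vertical leg: A = 26 × 60 = 1560.00, centroid at (13.00, 30.00).
horizontal leg: A = 50 × 16 = 800.00, centroid at (51.00, 8.00).
ΣA = 2360.00 in², ΣAX̄ = 61080.00 in³, ΣAȲ = 53200.00 in³.
X̄ = 61080.00/2360.00 = 25.88 in; Ȳ = 53200.00/2360.00 = 22.54 in.

X̄ = 25.88 in, Ȳ = 22.54 in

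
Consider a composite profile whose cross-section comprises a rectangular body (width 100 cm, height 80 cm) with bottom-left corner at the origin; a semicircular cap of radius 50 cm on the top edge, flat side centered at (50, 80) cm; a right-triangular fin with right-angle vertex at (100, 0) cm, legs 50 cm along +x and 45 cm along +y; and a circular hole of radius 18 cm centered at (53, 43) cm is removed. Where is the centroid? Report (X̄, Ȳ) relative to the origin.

X̄ = 55.98 cm, Ȳ = 57.39 cm

Part | A | x̄ᵢ | ȳᵢ | A·x̄ᵢ | A·ȳᵢ
rectangular body | 8000.00 | 50.00 | 40.00 | 400000.00 | 320000.00
semicircular top | 3926.99 | 50.00 | 101.22 | 196349.54 | 397492.60
triangular fin | 1125.00 | 116.67 | 15.00 | 131250.00 | 16875.00
hole | -1017.88 | 53.00 | 43.00 | -53947.43 | -43768.67
Σ | 12034.11 |  |  | 673652.11 | 690598.93
X̄ = 673652.11 / 12034.11 = 55.98 cm
Ȳ = 690598.93 / 12034.11 = 57.39 cm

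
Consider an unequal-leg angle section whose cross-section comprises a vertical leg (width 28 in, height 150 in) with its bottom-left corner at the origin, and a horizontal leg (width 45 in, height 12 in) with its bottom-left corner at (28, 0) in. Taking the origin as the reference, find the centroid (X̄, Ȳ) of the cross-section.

vertical leg: A = 28 × 150 = 4200.00, centroid at (14.00, 75.00).
horizontal leg: A = 45 × 12 = 540.00, centroid at (50.50, 6.00).
ΣA = 4740.00 in²
ΣAX̄ = (4200.00)(14.00) + (540.00)(50.50) = 86070.00 in³
ΣAȲ = (4200.00)(75.00) + (540.00)(6.00) = 318240.00 in³
X̄ = 86070.00 / 4740.00 = 18.16 in
Ȳ = 318240.00 / 4740.00 = 67.14 in

X̄ = 18.16 in, Ȳ = 67.14 in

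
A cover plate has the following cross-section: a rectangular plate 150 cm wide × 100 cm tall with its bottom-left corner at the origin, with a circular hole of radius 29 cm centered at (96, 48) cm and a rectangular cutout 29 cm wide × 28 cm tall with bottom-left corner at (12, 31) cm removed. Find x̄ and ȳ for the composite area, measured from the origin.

x̄ = 73.61 cm, ȳ = 50.81 cm

Part | A | x̄ᵢ | ȳᵢ | A·x̄ᵢ | A·ȳᵢ
plate | 15000.00 | 75.00 | 50.00 | 1125000.00 | 750000.00
hole 1 | -2642.08 | 96.00 | 48.00 | -253639.62 | -126819.81
hole 2 | -812.00 | 26.50 | 45.00 | -21518.00 | -36540.00
Σ | 11545.92 |  |  | 849842.38 | 586640.19
x̄ = 849842.38 / 11545.92 = 73.61 cm
ȳ = 586640.19 / 11545.92 = 50.81 cm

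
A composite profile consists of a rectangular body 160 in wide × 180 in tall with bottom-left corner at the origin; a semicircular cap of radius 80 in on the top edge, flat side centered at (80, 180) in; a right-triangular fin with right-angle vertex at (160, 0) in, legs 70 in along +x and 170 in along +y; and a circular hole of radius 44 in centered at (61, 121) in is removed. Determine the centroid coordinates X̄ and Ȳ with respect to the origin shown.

Part | A | x̄ᵢ | ȳᵢ | A·x̄ᵢ | A·ȳᵢ
rectangular body | 28800.00 | 80.00 | 90.00 | 2304000.00 | 2592000.00
semicircular top | 10053.10 | 80.00 | 213.95 | 804247.72 | 2150890.70
triangular fin | 5950.00 | 183.33 | 56.67 | 1090833.33 | 337166.67
hole | -6082.12 | 61.00 | 121.00 | -371009.53 | -735936.93
Σ | 38720.97 |  |  | 3828071.53 | 4344120.44
X̄ = 3828071.53 / 38720.97 = 98.86 in
Ȳ = 4344120.44 / 38720.97 = 112.19 in

X̄ = 98.86 in, Ȳ = 112.19 in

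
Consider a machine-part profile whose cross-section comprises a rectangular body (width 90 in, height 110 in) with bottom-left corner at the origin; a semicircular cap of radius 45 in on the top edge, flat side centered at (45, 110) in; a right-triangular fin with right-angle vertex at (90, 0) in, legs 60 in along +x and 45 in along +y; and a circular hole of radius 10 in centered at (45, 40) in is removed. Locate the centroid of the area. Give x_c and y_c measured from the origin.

x_c = 51.22 in, y_c = 68.20 in

Part | A | x̄ᵢ | ȳᵢ | A·x̄ᵢ | A·ȳᵢ
rectangular body | 9900.00 | 45.00 | 55.00 | 445500.00 | 544500.00
semicircular top | 3180.86 | 45.00 | 129.10 | 143138.82 | 410644.88
triangular fin | 1350.00 | 110.00 | 15.00 | 148500.00 | 20250.00
hole | -314.16 | 45.00 | 40.00 | -14137.17 | -12566.37
Σ | 14116.70 |  |  | 723001.65 | 962828.51
x_c = 723001.65 / 14116.70 = 51.22 in
y_c = 962828.51 / 14116.70 = 68.20 in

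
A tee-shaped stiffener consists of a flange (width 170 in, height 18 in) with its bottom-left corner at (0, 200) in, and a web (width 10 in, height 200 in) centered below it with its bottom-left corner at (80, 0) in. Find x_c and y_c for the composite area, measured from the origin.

x_c = 85.00 in, y_c = 165.92 in

web: A = 10 × 200 = 2000.00, centroid at (85.00, 100.00).
flange: A = 170 × 18 = 3060.00, centroid at (85.00, 209.00).
ΣA = 5060.00 in², ΣAx_c = 430100.00 in³, ΣAy_c = 839540.00 in³.
x_c = 430100.00/5060.00 = 85.00 in; y_c = 839540.00/5060.00 = 165.92 in.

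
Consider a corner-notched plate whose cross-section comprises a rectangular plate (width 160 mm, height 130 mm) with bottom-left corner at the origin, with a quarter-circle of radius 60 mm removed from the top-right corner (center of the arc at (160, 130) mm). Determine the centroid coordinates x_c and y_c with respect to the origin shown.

plate: A = 160 × 130 = 20800.00, centroid at (80.00, 65.00).
removed quarter-circle: A = −¼π·60² = -2827.43, centroid at (134.54, 104.54).
ΣA = 17972.57 mm², ΣAx_c = 1283610.66 mm³, ΣAy_c = 1056433.66 mm³.
x_c = 1283610.66/17972.57 = 71.42 mm; y_c = 1056433.66/17972.57 = 58.78 mm.

x_c = 71.42 mm, y_c = 58.78 mm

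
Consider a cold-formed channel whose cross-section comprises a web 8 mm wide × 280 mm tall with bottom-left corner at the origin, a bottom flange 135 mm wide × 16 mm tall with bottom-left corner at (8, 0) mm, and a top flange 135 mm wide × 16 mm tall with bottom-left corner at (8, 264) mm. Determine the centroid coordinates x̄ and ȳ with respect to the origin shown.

web: A = 8 × 280 = 2240.00, centroid at (4.00, 140.00).
bottom flange: A = 135 × 16 = 2160.00, centroid at (75.50, 8.00).
top flange: A = 135 × 16 = 2160.00, centroid at (75.50, 272.00).
ΣA = 6560.00 mm²
ΣAx̄ = (2240.00)(4.00) + (2160.00)(75.50) + (2160.00)(75.50) = 335120.00 mm³
ΣAȳ = (2240.00)(140.00) + (2160.00)(8.00) + (2160.00)(272.00) = 918400.00 mm³
x̄ = 335120.00 / 6560.00 = 51.09 mm
ȳ = 918400.00 / 6560.00 = 140.00 mm

x̄ = 51.09 mm, ȳ = 140.00 mm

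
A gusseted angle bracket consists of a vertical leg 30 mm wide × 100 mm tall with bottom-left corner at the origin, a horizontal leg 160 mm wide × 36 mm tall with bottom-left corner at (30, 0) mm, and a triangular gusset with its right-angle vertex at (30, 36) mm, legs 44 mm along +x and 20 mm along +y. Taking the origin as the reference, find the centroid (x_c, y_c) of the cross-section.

x_c = 75.90 mm, y_c = 29.61 mm

vertical leg: A = 30 × 100 = 3000.00, centroid at (15.00, 50.00).
horizontal leg: A = 160 × 36 = 5760.00, centroid at (110.00, 18.00).
gusset: A = ½·44·20 = 440.00, centroid at (44.67, 42.67).
ΣA = 9200.00 mm²
ΣAx_c = (3000.00)(15.00) + (5760.00)(110.00) + (440.00)(44.67) = 698253.33 mm³
ΣAy_c = (3000.00)(50.00) + (5760.00)(18.00) + (440.00)(42.67) = 272453.33 mm³
x_c = 698253.33 / 9200.00 = 75.90 mm
y_c = 272453.33 / 9200.00 = 29.61 mm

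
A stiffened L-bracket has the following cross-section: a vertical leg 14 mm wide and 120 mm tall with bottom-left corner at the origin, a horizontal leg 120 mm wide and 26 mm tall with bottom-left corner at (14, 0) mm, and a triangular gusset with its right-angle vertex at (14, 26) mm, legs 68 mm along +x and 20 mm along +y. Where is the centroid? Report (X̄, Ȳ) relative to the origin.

X̄ = 48.83 mm, Ȳ = 29.85 mm

vertical leg: A = 14 × 120 = 1680.00, centroid at (7.00, 60.00).
horizontal leg: A = 120 × 26 = 3120.00, centroid at (74.00, 13.00).
gusset: A = ½·68·20 = 680.00, centroid at (36.67, 32.67).
ΣA = 5480.00 mm², ΣAX̄ = 267573.33 mm³, ΣAȲ = 163573.33 mm³.
X̄ = 267573.33/5480.00 = 48.83 mm; Ȳ = 163573.33/5480.00 = 29.85 mm.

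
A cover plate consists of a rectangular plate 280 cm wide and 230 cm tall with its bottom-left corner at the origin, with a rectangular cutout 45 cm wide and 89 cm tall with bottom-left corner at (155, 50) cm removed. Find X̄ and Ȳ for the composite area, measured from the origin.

X̄ = 137.51 cm, Ȳ = 116.36 cm

Part | A | x̄ᵢ | ȳᵢ | A·x̄ᵢ | A·ȳᵢ
plate | 64400.00 | 140.00 | 115.00 | 9016000.00 | 7406000.00
hole | -4005.00 | 177.50 | 94.50 | -710887.50 | -378472.50
Σ | 60395.00 |  |  | 8305112.50 | 7027527.50
X̄ = 8305112.50 / 60395.00 = 137.51 cm
Ȳ = 7027527.50 / 60395.00 = 116.36 cm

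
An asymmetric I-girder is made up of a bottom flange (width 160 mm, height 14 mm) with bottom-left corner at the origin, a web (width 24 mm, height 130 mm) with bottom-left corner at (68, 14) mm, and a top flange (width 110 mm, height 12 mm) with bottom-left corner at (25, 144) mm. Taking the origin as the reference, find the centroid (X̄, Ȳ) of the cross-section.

Part | A | x̄ᵢ | ȳᵢ | A·x̄ᵢ | A·ȳᵢ
bottom flange | 2240.00 | 80.00 | 7.00 | 179200.00 | 15680.00
web | 3120.00 | 80.00 | 79.00 | 249600.00 | 246480.00
top flange | 1320.00 | 80.00 | 150.00 | 105600.00 | 198000.00
Σ | 6680.00 |  |  | 534400.00 | 460160.00
X̄ = 534400.00 / 6680.00 = 80.00 mm
Ȳ = 460160.00 / 6680.00 = 68.89 mm

X̄ = 80.00 mm, Ȳ = 68.89 mm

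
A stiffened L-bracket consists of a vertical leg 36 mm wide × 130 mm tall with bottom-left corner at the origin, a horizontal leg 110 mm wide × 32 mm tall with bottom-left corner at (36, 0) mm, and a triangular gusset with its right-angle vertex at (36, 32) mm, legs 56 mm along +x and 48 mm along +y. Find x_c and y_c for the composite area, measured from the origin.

x_c = 50.09 mm, y_c = 44.53 mm

Part | A | x̄ᵢ | ȳᵢ | A·x̄ᵢ | A·ȳᵢ
vertical leg | 4680.00 | 18.00 | 65.00 | 84240.00 | 304200.00
horizontal leg | 3520.00 | 91.00 | 16.00 | 320320.00 | 56320.00
gusset | 1344.00 | 54.67 | 48.00 | 73472.00 | 64512.00
Σ | 9544.00 |  |  | 478032.00 | 425032.00
x_c = 478032.00 / 9544.00 = 50.09 mm
y_c = 425032.00 / 9544.00 = 44.53 mm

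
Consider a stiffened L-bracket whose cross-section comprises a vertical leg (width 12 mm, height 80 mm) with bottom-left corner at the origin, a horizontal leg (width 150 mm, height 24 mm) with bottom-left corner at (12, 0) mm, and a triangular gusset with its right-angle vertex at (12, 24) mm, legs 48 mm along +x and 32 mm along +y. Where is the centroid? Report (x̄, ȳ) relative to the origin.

vertical leg: A = 12 × 80 = 960.00, centroid at (6.00, 40.00).
horizontal leg: A = 150 × 24 = 3600.00, centroid at (87.00, 12.00).
gusset: A = ½·48·32 = 768.00, centroid at (28.00, 34.67).
ΣA = 5328.00 mm²
ΣAx̄ = (960.00)(6.00) + (3600.00)(87.00) + (768.00)(28.00) = 340464.00 mm³
ΣAȳ = (960.00)(40.00) + (3600.00)(12.00) + (768.00)(34.67) = 108224.00 mm³
x̄ = 340464.00 / 5328.00 = 63.90 mm
ȳ = 108224.00 / 5328.00 = 20.31 mm

x̄ = 63.90 mm, ȳ = 20.31 mm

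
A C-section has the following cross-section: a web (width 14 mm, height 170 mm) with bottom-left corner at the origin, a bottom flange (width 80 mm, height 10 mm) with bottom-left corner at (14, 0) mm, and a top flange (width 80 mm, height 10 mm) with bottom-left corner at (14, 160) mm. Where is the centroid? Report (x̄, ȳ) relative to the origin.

x̄ = 25.89 mm, ȳ = 85.00 mm

web: A = 14 × 170 = 2380.00, centroid at (7.00, 85.00).
bottom flange: A = 80 × 10 = 800.00, centroid at (54.00, 5.00).
top flange: A = 80 × 10 = 800.00, centroid at (54.00, 165.00).
ΣA = 3980.00 mm²
ΣAx̄ = (2380.00)(7.00) + (800.00)(54.00) + (800.00)(54.00) = 103060.00 mm³
ΣAȳ = (2380.00)(85.00) + (800.00)(5.00) + (800.00)(165.00) = 338300.00 mm³
x̄ = 103060.00 / 3980.00 = 25.89 mm
ȳ = 338300.00 / 3980.00 = 85.00 mm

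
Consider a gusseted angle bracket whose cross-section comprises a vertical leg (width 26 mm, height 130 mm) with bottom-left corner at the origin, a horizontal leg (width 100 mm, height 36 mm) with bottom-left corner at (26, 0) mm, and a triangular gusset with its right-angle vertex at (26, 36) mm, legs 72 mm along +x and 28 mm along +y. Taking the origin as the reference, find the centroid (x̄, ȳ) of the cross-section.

vertical leg: A = 26 × 130 = 3380.00, centroid at (13.00, 65.00).
horizontal leg: A = 100 × 36 = 3600.00, centroid at (76.00, 18.00).
gusset: A = ½·72·28 = 1008.00, centroid at (50.00, 45.33).
ΣA = 7988.00 mm²
ΣAx̄ = (3380.00)(13.00) + (3600.00)(76.00) + (1008.00)(50.00) = 367940.00 mm³
ΣAȳ = (3380.00)(65.00) + (3600.00)(18.00) + (1008.00)(45.33) = 330196.00 mm³
x̄ = 367940.00 / 7988.00 = 46.06 mm
ȳ = 330196.00 / 7988.00 = 41.34 mm

x̄ = 46.06 mm, ȳ = 41.34 mm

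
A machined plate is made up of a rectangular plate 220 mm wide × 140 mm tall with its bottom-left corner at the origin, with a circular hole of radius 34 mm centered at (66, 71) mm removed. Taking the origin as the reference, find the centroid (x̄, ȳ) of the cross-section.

Part | A | x̄ᵢ | ȳᵢ | A·x̄ᵢ | A·ȳᵢ
plate | 30800.00 | 110.00 | 70.00 | 3388000.00 | 2156000.00
hole | -3631.68 | 66.00 | 71.00 | -239690.95 | -257849.36
Σ | 27168.32 |  |  | 3148309.05 | 1898150.64
x̄ = 3148309.05 / 27168.32 = 115.88 mm
ȳ = 1898150.64 / 27168.32 = 69.87 mm

x̄ = 115.88 mm, ȳ = 69.87 mm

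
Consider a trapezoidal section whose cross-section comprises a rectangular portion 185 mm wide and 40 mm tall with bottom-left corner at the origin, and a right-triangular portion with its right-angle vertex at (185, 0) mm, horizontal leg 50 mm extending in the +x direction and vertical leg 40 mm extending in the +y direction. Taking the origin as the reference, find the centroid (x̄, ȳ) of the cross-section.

rectangular portion: A = 185 × 40 = 7400.00, centroid at (92.50, 20.00).
triangular portion: A = ½·50·40 = 1000.00, centroid at (201.67, 13.33).
ΣA = 8400.00 mm²
ΣAx̄ = (7400.00)(92.50) + (1000.00)(201.67) = 886166.67 mm³
ΣAȳ = (7400.00)(20.00) + (1000.00)(13.33) = 161333.33 mm³
x̄ = 886166.67 / 8400.00 = 105.50 mm
ȳ = 161333.33 / 8400.00 = 19.21 mm

x̄ = 105.50 mm, ȳ = 19.21 mm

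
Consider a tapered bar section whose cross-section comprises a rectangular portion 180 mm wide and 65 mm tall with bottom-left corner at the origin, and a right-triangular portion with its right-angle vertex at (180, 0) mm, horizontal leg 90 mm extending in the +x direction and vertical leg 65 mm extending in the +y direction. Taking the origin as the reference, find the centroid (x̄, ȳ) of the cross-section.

x̄ = 114.00 mm, ȳ = 30.33 mm

rectangular portion: A = 180 × 65 = 11700.00, centroid at (90.00, 32.50).
triangular portion: A = ½·90·65 = 2925.00, centroid at (210.00, 21.67).
ΣA = 14625.00 mm², ΣAx̄ = 1667250.00 mm³, ΣAȳ = 443625.00 mm³.
x̄ = 1667250.00/14625.00 = 114.00 mm; ȳ = 443625.00/14625.00 = 30.33 mm.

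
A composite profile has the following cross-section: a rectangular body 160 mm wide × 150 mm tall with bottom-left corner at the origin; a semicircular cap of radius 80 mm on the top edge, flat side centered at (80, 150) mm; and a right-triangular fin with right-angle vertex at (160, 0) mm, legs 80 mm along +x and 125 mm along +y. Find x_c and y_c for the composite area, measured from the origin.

x_c = 93.66 mm, y_c = 98.78 mm

rectangular body: A = 160 × 150 = 24000.00, centroid at (80.00, 75.00).
semicircular top: A = ½π·80² = 10053.10, centroid at (80.00, 183.95).
triangular fin: A = ½·80·125 = 5000.00, centroid at (186.67, 41.67).
ΣA = 39053.10 mm², ΣAx_c = 3657581.05 mm³, ΣAy_c = 3857631.14 mm³.
x_c = 3657581.05/39053.10 = 93.66 mm; y_c = 3857631.14/39053.10 = 98.78 mm.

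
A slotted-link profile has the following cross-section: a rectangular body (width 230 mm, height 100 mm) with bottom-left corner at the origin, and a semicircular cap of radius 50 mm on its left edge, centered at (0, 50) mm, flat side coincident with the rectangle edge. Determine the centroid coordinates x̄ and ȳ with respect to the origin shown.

rectangular body: A = 230 × 100 = 23000.00, centroid at (115.00, 50.00).
semicircular end: A = ½π·50² = 3926.99, centroid at (-21.22, 50.00).
ΣA = 26926.99 mm², ΣAx̄ = 2561666.67 mm³, ΣAȳ = 1346349.54 mm³.
x̄ = 2561666.67/26926.99 = 95.13 mm; ȳ = 1346349.54/26926.99 = 50.00 mm.

x̄ = 95.13 mm, ȳ = 50.00 mm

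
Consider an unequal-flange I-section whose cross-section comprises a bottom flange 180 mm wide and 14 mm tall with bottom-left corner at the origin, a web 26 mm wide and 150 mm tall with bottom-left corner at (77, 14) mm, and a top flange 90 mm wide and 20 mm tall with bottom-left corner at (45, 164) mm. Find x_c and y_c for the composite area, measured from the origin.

bottom flange: A = 180 × 14 = 2520.00, centroid at (90.00, 7.00).
web: A = 26 × 150 = 3900.00, centroid at (90.00, 89.00).
top flange: A = 90 × 20 = 1800.00, centroid at (90.00, 174.00).
ΣA = 8220.00 mm², ΣAx_c = 739800.00 mm³, ΣAy_c = 677940.00 mm³.
x_c = 739800.00/8220.00 = 90.00 mm; y_c = 677940.00/8220.00 = 82.47 mm.

x_c = 90.00 mm, y_c = 82.47 mm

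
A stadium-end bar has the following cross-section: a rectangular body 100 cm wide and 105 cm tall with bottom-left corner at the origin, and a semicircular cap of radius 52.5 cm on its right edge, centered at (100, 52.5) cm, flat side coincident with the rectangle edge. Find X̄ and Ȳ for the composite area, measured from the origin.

X̄ = 71.10 cm, Ȳ = 52.50 cm

rectangular body: A = 100 × 105 = 10500.00, centroid at (50.00, 52.50).
semicircular end: A = ½π·52.5² = 4329.51, centroid at (122.28, 52.50).
ΣA = 14829.51 cm²
ΣAX̄ = (10500.00)(50.00) + (4329.51)(122.28) = 1054419.49 cm³
ΣAȲ = (10500.00)(52.50) + (4329.51)(52.50) = 778549.14 cm³
X̄ = 1054419.49 / 14829.51 = 71.10 cm
Ȳ = 778549.14 / 14829.51 = 52.50 cm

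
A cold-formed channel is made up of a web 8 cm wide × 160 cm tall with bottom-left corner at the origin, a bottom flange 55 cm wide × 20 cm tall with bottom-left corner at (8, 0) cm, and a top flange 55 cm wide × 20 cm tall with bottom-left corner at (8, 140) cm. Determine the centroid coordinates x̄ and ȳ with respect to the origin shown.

web: A = 8 × 160 = 1280.00, centroid at (4.00, 80.00).
bottom flange: A = 55 × 20 = 1100.00, centroid at (35.50, 10.00).
top flange: A = 55 × 20 = 1100.00, centroid at (35.50, 150.00).
ΣA = 3480.00 cm², ΣAx̄ = 83220.00 cm³, ΣAȳ = 278400.00 cm³.
x̄ = 83220.00/3480.00 = 23.91 cm; ȳ = 278400.00/3480.00 = 80.00 cm.

x̄ = 23.91 cm, ȳ = 80.00 cm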